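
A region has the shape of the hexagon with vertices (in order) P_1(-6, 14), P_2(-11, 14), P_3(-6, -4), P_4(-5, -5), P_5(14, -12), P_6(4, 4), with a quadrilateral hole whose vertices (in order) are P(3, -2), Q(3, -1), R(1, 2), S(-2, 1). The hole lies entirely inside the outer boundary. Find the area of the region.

Outer boundary:
Cross-terms: 70, 128, 10, 130, 104, 80  ⇒  Σ = 522
Area = |Σ|/2 = 261.
Hole:
Apply the shoelace (surveyor's) formula: 2A = Σ (x_i·y_{i+1} − x_{i+1}·y_i), indices taken mod 4.
Σ = (3) + (7) + (5) + (1) = 16
Area = |Σ|/2 = 8.
Net area = 261 − 8 = 253.

253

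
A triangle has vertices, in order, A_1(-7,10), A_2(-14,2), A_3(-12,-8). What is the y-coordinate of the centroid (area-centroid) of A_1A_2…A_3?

4/3

Apply the shoelace (surveyor's) formula. First the cross-terms c_i = x_i·y_{i+1} − x_{i+1}·y_i:
  126, 136, -176  ⇒  2A = 86, A = 43.
Then Σ (y_i + y_{i+1})·c_i = 344, so ȳ = 344 / (6·43) = 4/3.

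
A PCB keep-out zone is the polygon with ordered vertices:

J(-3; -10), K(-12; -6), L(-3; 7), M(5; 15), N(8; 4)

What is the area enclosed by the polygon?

Σ = (-102) + (-102) + (-80) + (-100) + (-68) = -452
Area = |Σ|/2 = 226.

226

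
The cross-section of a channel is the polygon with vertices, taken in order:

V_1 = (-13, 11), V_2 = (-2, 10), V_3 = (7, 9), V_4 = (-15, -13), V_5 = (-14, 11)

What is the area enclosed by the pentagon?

Apply the surveyor's formula: 2A = Σ (x_i·y_{i+1} − x_{i+1}·y_i), indices taken mod 5.
Cross-terms: -108, -88, 44, -347, -11  ⇒  Σ = -510
Area = |Σ|/2 = 255.

255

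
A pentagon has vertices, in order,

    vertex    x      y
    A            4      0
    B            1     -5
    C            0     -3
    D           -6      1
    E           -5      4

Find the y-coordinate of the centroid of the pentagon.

Apply the shoelace (surveyor's) formula. First the cross-terms c_i = x_i·y_{i+1} − x_{i+1}·y_i:
  -20, -3, -18, -19, -16  ⇒  2A = -76, A = -38.
Then Σ (y_i + y_{i+1})·c_i = 1, so ȳ = 1 / (6·(-38)) = -1/228.

-1/228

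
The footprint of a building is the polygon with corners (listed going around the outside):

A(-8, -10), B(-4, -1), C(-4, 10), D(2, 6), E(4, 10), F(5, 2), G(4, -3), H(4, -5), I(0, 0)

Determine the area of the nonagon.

Σ = (-32) + (-44) + (-44) + (-4) + (-42) + (-23) + (-8) + (0) + (0) = -197
Area = |Σ|/2 = 98.5.

98.5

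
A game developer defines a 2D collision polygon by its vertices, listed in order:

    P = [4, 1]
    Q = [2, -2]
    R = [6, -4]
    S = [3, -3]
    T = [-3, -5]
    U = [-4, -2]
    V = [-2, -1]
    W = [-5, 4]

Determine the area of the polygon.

Cross-terms: -10, 4, -6, -24, -14, 0, -13, -21  ⇒  Σ = -84
Area = |Σ|/2 = 42.

42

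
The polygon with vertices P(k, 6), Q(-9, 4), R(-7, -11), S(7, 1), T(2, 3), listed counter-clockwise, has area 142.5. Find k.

3

Write out the shoelace sum; only the two edges meeting at P involve k:
2·Area = [(2·6 − k·3) + (k·4 − (-9)·6)] + 216
       = 1·k + 282 = 285
⇒ k = 3.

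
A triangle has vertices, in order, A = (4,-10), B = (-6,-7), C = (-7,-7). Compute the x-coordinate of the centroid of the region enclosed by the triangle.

-3

Apply Gauss's area formula. First the cross-terms c_i = x_i·y_{i+1} − x_{i+1}·y_i:
  -88, -7, 98  ⇒  2A = 3, A = 1.5.
Then Σ (x_i + x_{i+1})·c_i = -27, so x̄ = -27 / (6·1.5) = -3.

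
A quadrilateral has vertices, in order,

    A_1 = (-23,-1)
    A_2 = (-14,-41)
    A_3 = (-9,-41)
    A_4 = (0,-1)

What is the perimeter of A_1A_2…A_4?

110

|A_1A_2| = √((9)² + (-40)²) = √1681 = 41
|A_2A_3| = √((5)² + (0)²) = √25 = 5
|A_3A_4| = √((9)² + (40)²) = √1681 = 41
|A_4A_1| = √((-23)² + (0)²) = √529 = 23
Perimeter = 41 + 5 + 41 + 23 = 110.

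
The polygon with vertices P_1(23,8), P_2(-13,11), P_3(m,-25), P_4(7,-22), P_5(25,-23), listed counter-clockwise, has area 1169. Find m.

The doubled signed area Σ (x_i y_{i+1} − x_{i+1} y_i) is linear in m.
With m=0 it equals 1975; the coefficient of m is -33 (from the two edges through P_3).
So -33·m + 1975 = 2·1169 = 2338 ⇒ m = -11.

-11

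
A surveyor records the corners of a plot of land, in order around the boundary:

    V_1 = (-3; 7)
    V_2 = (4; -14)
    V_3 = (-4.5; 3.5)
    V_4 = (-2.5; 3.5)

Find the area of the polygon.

Apply the shoelace (surveyor's) formula: 2A = Σ (x_i·y_{i+1} − x_{i+1}·y_i), indices taken mod 4.
Σ = (14) + (-49) + (-7) + (-7) = -49
Area = |Σ|/2 = 24.5.

24.5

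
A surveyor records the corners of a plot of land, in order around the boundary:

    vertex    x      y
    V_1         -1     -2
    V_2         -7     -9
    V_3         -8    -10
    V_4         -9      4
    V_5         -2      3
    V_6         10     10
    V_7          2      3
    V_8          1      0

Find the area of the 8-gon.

96.5

Apply Gauss's area formula: 2A = Σ (x_i·y_{i+1} − x_{i+1}·y_i), indices taken mod 8.
Σ = (-5) + (-2) + (-122) + (-19) + (-50) + (10) + (-3) + (-2) = -193
Area = |Σ|/2 = 96.5.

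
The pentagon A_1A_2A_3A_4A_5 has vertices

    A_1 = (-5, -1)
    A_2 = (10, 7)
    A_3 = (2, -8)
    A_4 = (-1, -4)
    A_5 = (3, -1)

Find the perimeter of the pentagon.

52

|A_1A_2| = √((15)² + (8)²) = √289 = 17
|A_2A_3| = √((-8)² + (-15)²) = √289 = 17
|A_3A_4| = √((-3)² + (4)²) = √25 = 5
|A_4A_5| = √((4)² + (3)²) = √25 = 5
|A_5A_1| = √((-8)² + (0)²) = √64 = 8
Perimeter = 17 + 17 + 5 + 5 + 8 = 52.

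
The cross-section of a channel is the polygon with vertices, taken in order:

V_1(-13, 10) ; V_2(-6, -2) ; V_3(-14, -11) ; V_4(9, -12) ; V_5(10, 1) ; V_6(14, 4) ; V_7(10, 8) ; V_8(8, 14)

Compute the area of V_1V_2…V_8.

Apply the shoelace (surveyor's) formula: 2A = Σ (x_i·y_{i+1} − x_{i+1}·y_i), indices taken mod 8.
Σ = (86) + (38) + (267) + (129) + (26) + (72) + (76) + (262) = 956
Area = |Σ|/2 = 478.

478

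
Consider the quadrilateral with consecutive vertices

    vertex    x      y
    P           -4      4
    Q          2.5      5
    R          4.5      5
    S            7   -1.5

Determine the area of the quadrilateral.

Cross-terms: -30, -10, -41.75, 22  ⇒  Σ = -59.75
Area = |Σ|/2 = 29.875.

29.875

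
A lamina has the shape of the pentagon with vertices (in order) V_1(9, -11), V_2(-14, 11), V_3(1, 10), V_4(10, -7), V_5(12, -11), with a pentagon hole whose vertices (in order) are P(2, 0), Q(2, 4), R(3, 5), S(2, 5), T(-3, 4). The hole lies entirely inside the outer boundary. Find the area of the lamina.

Outer boundary:
Apply the surveyor's formula: 2A = Σ (x_i·y_{i+1} − x_{i+1}·y_i), indices taken mod 5.
Σ = (-55) + (-151) + (-107) + (-26) + (-33) = -372
Area = |Σ|/2 = 186.
Hole:
Apply the shoelace formula: 2A = Σ (x_i·y_{i+1} − x_{i+1}·y_i), indices taken mod 5.
P→Q: (2)(4) − (2)(0) = 8
Q→R: (2)(5) − (3)(4) = -2
R→S: (3)(5) − (2)(5) = 5
S→T: (2)(4) − (-3)(5) = 23
T→P: (-3)(0) − (2)(4) = -8
Σ = 26
Area = |Σ|/2 = 13.
Net area = 186 − 13 = 173.

173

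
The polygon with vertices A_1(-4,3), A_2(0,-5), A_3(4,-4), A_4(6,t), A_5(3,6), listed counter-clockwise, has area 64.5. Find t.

The doubled signed area Σ (x_i y_{i+1} − x_{i+1} y_i) is linear in t.
With t=0 it equals 133; the coefficient of t is 1 (from the two edges through A_4).
So 1·t + 133 = 2·64.5 = 129 ⇒ t = -4.

-4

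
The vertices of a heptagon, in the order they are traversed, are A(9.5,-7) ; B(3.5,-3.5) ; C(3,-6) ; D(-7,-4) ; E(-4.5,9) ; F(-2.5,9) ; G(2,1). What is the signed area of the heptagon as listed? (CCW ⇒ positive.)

-108.125

Apply Gauss's area formula: 2A = Σ (x_i·y_{i+1} − x_{i+1}·y_i), indices taken mod 7.
Σ = (-8.75) + (-10.5) + (-54) + (-81) + (-18) + (-20.5) + (-23.5) = -216.25
Signed area = Σ/2 = -108.125 (negative ⇒ clockwise traversal).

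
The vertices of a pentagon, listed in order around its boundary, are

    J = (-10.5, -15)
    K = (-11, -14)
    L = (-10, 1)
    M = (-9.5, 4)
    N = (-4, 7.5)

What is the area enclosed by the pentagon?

Cross-terms: -18, -151, -30.5, -55.25, 138.75  ⇒  Σ = -116
Area = |Σ|/2 = 58.

58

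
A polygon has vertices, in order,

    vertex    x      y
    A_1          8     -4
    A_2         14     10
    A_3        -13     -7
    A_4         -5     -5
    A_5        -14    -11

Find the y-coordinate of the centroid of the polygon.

Apply the shoelace (surveyor's) formula. First the cross-terms c_i = x_i·y_{i+1} − x_{i+1}·y_i:
  136, 32, 30, -15, 144  ⇒  2A = 327, A = 163.5.
Then Σ (y_i + y_{i+1})·c_i = -1368, so ȳ = -1368 / (6·163.5) = -152/109.

-152/109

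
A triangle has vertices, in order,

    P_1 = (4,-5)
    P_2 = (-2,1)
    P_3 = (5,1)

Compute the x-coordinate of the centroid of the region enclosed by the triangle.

7/3

Apply the shoelace (surveyor's) formula. First the cross-terms c_i = x_i·y_{i+1} − x_{i+1}·y_i:
  -6, -7, -29  ⇒  2A = -42, A = -21.
Then Σ (x_i + x_{i+1})·c_i = -294, so x̄ = -294 / (6·(-21)) = 7/3.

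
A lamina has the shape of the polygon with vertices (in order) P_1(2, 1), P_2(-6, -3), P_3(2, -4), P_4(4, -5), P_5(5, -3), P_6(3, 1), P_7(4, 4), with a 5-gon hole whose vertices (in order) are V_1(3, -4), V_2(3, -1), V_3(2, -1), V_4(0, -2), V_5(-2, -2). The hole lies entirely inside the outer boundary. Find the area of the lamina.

26.5

Outer boundary:
P_1→P_2: (2)(-3) − (-6)(1) = 0
P_2→P_3: (-6)(-4) − (2)(-3) = 30
P_3→P_4: (2)(-5) − (4)(-4) = 6
P_4→P_5: (4)(-3) − (5)(-5) = 13
P_5→P_6: (5)(1) − (3)(-3) = 14
P_6→P_7: (3)(4) − (4)(1) = 8
P_7→P_1: (4)(1) − (2)(4) = -4
Σ = 67
Area = |Σ|/2 = 33.5.
Hole:
Apply the shoelace formula: 2A = Σ (x_i·y_{i+1} − x_{i+1}·y_i), indices taken mod 5.
Σ = (9) + (-1) + (-4) + (-4) + (14) = 14
Area = |Σ|/2 = 7.
Net area = 33.5 − 7 = 26.5.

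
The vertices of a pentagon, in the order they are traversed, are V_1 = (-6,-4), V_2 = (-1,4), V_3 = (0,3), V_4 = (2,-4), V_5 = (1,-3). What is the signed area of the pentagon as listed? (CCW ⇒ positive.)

Apply the shoelace formula: 2A = Σ (x_i·y_{i+1} − x_{i+1}·y_i), indices taken mod 5.
Σ = (-28) + (-3) + (-6) + (-2) + (-22) = -61
Signed area = Σ/2 = -30.5 (negative ⇒ clockwise traversal).

-30.5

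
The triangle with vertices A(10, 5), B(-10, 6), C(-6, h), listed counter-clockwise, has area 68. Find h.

The doubled signed area Σ (x_i y_{i+1} − x_{i+1} y_i) is linear in h.
With h=0 it equals 116; the coefficient of h is -20 (from the two edges through C).
So -20·h + 116 = 2·68 = 136 ⇒ h = -1.

-1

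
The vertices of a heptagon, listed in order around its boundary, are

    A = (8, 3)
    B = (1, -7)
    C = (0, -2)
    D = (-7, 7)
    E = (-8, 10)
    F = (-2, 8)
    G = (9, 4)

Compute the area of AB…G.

109

A→B: (8)(-7) − (1)(3) = -59
B→C: (1)(-2) − (0)(-7) = -2
C→D: (0)(7) − (-7)(-2) = -14
D→E: (-7)(10) − (-8)(7) = -14
E→F: (-8)(8) − (-2)(10) = -44
F→G: (-2)(4) − (9)(8) = -80
G→A: (9)(3) − (8)(4) = -5
Σ = -218
Area = |Σ|/2 = 109.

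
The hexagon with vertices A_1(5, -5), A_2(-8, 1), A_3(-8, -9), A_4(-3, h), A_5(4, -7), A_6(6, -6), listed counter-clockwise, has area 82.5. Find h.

-9

The doubled signed area Σ (x_i y_{i+1} − x_{i+1} y_i) is linear in h.
With h=0 it equals 57; the coefficient of h is -12 (from the two edges through A_4).
So -12·h + 57 = 2·82.5 = 165 ⇒ h = -9.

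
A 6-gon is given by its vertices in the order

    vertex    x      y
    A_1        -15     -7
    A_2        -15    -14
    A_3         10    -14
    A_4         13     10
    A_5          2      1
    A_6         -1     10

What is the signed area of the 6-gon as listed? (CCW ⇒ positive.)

Apply the surveyor's formula: 2A = Σ (x_i·y_{i+1} − x_{i+1}·y_i), indices taken mod 6.
Σ = (105) + (350) + (282) + (-7) + (21) + (157) = 908
Signed area = Σ/2 = 454 (positive ⇒ counter-clockwise traversal).

454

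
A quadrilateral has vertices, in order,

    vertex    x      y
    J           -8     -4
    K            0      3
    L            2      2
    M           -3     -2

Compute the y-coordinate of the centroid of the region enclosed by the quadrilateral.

-0.1875

Apply the shoelace formula. First the cross-terms c_i = x_i·y_{i+1} − x_{i+1}·y_i:
  -24, -6, 2, -4  ⇒  2A = -32, A = -16.
Then Σ (y_i + y_{i+1})·c_i = 18, so ȳ = 18 / (6·(-16)) = -0.1875.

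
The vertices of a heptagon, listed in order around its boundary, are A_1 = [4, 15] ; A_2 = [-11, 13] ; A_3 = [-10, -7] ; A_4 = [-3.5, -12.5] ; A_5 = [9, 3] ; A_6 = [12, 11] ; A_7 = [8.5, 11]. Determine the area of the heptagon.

405.75

Σ = (217) + (207) + (100.5) + (102) + (63) + (38.5) + (83.5) = 811.5
Area = |Σ|/2 = 405.75.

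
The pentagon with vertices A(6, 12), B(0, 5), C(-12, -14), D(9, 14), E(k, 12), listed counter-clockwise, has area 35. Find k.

7

Write out the shoelace sum; only the two edges meeting at E involve k:
2·Area = [(9·12 − k·14) + (k·12 − 6·12)] + 48
       = -2·k + 84 = 70
⇒ k = 7.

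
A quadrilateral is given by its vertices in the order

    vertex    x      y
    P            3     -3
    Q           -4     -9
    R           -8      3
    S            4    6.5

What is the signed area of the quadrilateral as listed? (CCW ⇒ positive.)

-109.25

Apply the surveyor's formula: 2A = Σ (x_i·y_{i+1} − x_{i+1}·y_i), indices taken mod 4.
Cross-terms: -39, -84, -64, -31.5  ⇒  Σ = -218.5
Signed area = Σ/2 = -109.25 (negative ⇒ clockwise traversal).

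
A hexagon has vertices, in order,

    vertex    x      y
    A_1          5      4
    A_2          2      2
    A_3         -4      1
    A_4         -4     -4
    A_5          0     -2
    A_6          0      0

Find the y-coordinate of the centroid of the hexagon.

Apply the surveyor's formula. First the cross-terms c_i = x_i·y_{i+1} − x_{i+1}·y_i:
  2, 10, 20, 8, 0, 0  ⇒  2A = 40, A = 20.
Then Σ (y_i + y_{i+1})·c_i = -66, so ȳ = -66 / (6·20) = -0.55.

-0.55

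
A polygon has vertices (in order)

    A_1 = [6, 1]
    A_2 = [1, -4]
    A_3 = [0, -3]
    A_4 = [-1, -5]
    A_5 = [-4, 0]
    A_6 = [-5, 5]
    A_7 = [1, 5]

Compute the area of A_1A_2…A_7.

65

Σ = (-25) + (-3) + (-3) + (-20) + (-20) + (-30) + (-29) = -130
Area = |Σ|/2 = 65.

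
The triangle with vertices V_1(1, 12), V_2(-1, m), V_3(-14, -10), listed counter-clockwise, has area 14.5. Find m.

The doubled signed area Σ (x_i y_{i+1} − x_{i+1} y_i) is linear in m.
With m=0 it equals -136; the coefficient of m is 15 (from the two edges through V_2).
So 15·m + -136 = 2·14.5 = 29 ⇒ m = 11.

11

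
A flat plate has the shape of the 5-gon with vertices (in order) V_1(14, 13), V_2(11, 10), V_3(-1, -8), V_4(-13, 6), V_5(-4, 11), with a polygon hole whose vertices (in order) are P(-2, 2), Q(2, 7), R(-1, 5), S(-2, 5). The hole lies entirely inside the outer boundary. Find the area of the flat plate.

253

Outer boundary:
Cross-terms: -3, -78, -110, -119, -206  ⇒  Σ = -516
Area = |Σ|/2 = 258.
Hole:
Cross-terms: -18, 17, 5, 6  ⇒  Σ = 10
Area = |Σ|/2 = 5.
Net area = 258 − 5 = 253.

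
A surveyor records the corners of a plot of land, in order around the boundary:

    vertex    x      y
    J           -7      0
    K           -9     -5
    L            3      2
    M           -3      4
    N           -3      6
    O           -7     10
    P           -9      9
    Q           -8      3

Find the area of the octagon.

74.5

J→K: (-7)(-5) − (-9)(0) = 35
K→L: (-9)(2) − (3)(-5) = -3
L→M: (3)(4) − (-3)(2) = 18
M→N: (-3)(6) − (-3)(4) = -6
N→O: (-3)(10) − (-7)(6) = 12
O→P: (-7)(9) − (-9)(10) = 27
P→Q: (-9)(3) − (-8)(9) = 45
Q→J: (-8)(0) − (-7)(3) = 21
Σ = 149
Area = |Σ|/2 = 74.5.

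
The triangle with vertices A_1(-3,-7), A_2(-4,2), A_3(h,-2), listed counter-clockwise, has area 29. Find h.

-10

The doubled signed area Σ (x_i y_{i+1} − x_{i+1} y_i) is linear in h.
With h=0 it equals -32; the coefficient of h is -9 (from the two edges through A_3).
So -9·h + -32 = 2·29 = 58 ⇒ h = -10.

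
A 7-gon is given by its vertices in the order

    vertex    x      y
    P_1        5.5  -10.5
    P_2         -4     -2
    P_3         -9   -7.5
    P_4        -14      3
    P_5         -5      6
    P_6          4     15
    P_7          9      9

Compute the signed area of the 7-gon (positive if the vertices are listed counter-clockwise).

P_1→P_2: (5.5)(-2) − (-4)(-10.5) = -53
P_2→P_3: (-4)(-7.5) − (-9)(-2) = 12
P_3→P_4: (-9)(3) − (-14)(-7.5) = -132
P_4→P_5: (-14)(6) − (-5)(3) = -69
P_5→P_6: (-5)(15) − (4)(6) = -99
P_6→P_7: (4)(9) − (9)(15) = -99
P_7→P_1: (9)(-10.5) − (5.5)(9) = -144
Σ = -584
Signed area = Σ/2 = -292 (negative ⇒ clockwise traversal).

-292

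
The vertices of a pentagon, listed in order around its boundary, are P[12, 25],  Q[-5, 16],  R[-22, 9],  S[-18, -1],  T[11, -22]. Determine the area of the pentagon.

877

Apply Gauss's area formula: 2A = Σ (x_i·y_{i+1} − x_{i+1}·y_i), indices taken mod 5.
Σ = (317) + (307) + (184) + (407) + (539) = 1754
Area = |Σ|/2 = 877.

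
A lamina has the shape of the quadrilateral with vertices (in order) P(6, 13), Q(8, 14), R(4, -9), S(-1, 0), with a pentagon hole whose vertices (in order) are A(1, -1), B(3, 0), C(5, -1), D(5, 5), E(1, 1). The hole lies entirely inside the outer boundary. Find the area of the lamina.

Outer boundary:
Apply the shoelace formula: 2A = Σ (x_i·y_{i+1} − x_{i+1}·y_i), indices taken mod 4.
Cross-terms: -20, -128, -9, -13  ⇒  Σ = -170
Area = |Σ|/2 = 85.
Hole:
Apply the shoelace formula: 2A = Σ (x_i·y_{i+1} − x_{i+1}·y_i), indices taken mod 5.
A→B: (1)(0) − (3)(-1) = 3
B→C: (3)(-1) − (5)(0) = -3
C→D: (5)(5) − (5)(-1) = 30
D→E: (5)(1) − (1)(5) = 0
E→A: (1)(-1) − (1)(1) = -2
Σ = 28
Area = |Σ|/2 = 14.
Net area = 85 − 14 = 71.

71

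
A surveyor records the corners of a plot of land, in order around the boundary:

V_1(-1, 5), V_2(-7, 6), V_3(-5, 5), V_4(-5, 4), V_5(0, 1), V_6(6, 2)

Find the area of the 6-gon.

25

Σ = (29) + (-5) + (5) + (-5) + (-6) + (32) = 50
Area = |Σ|/2 = 25.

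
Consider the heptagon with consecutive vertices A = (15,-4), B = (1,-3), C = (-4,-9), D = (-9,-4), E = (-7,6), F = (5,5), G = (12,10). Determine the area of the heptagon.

241

Cross-terms: -41, -21, -65, -82, -65, -10, -198  ⇒  Σ = -482
Area = |Σ|/2 = 241.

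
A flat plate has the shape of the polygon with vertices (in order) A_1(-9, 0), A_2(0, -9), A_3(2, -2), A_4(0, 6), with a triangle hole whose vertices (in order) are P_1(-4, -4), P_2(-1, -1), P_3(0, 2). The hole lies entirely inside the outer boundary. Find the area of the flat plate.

79.5

Outer boundary:
Apply Gauss's area formula: 2A = Σ (x_i·y_{i+1} − x_{i+1}·y_i), indices taken mod 4.
Σ = (81) + (18) + (12) + (54) = 165
Area = |Σ|/2 = 82.5.
Hole:
Apply Gauss's area formula: 2A = Σ (x_i·y_{i+1} − x_{i+1}·y_i), indices taken mod 3.
Cross-terms: 0, -2, 8  ⇒  Σ = 6
Area = |Σ|/2 = 3.
Net area = 82.5 − 3 = 79.5.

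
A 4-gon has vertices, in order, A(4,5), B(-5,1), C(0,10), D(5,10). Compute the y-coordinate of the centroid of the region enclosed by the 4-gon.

Apply the shoelace formula. First the cross-terms c_i = x_i·y_{i+1} − x_{i+1}·y_i:
  29, -50, -50, -15  ⇒  2A = -86, A = -43.
Then Σ (y_i + y_{i+1})·c_i = -1601, so ȳ = -1601 / (6·(-43)) = 1601/258.

1601/258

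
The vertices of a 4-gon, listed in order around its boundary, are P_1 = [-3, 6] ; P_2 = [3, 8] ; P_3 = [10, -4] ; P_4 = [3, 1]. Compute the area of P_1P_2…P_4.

Apply the shoelace (surveyor's) formula: 2A = Σ (x_i·y_{i+1} − x_{i+1}·y_i), indices taken mod 4.
Σ = (-42) + (-92) + (22) + (21) = -91
Area = |Σ|/2 = 45.5.

45.5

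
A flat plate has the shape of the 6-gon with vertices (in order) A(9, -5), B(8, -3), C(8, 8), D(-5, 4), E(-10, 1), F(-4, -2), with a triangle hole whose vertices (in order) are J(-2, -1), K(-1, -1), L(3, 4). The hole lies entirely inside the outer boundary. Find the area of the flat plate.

132.5

Outer boundary:
A→B: (9)(-3) − (8)(-5) = 13
B→C: (8)(8) − (8)(-3) = 88
C→D: (8)(4) − (-5)(8) = 72
D→E: (-5)(1) − (-10)(4) = 35
E→F: (-10)(-2) − (-4)(1) = 24
F→A: (-4)(-5) − (9)(-2) = 38
Σ = 270
Area = |Σ|/2 = 135.
Hole:
Σ = (1) + (-1) + (5) = 5
Area = |Σ|/2 = 2.5.
Net area = 135 − 2.5 = 132.5.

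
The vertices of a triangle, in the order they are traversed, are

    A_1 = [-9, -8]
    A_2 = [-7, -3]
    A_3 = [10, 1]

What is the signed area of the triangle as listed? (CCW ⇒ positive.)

Σ = (-29) + (23) + (-71) = -77
Signed area = Σ/2 = -38.5 (negative ⇒ clockwise traversal).

-38.5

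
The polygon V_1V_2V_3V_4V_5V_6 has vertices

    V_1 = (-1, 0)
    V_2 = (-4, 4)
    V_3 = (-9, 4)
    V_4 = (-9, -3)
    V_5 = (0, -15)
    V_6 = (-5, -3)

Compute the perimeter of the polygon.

|V_1V_2| = √((-3)² + (4)²) = √25 = 5
|V_2V_3| = √((-5)² + (0)²) = √25 = 5
|V_3V_4| = √((0)² + (-7)²) = √49 = 7
|V_4V_5| = √((9)² + (-12)²) = √225 = 15
|V_5V_6| = √((-5)² + (12)²) = √169 = 13
|V_6V_1| = √((4)² + (3)²) = √25 = 5
Perimeter = 5 + 5 + 7 + 15 + 13 + 5 = 50.

50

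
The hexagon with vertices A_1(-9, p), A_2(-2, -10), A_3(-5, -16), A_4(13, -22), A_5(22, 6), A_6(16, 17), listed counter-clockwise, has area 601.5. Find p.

The doubled signed area Σ (x_i y_{i+1} − x_{i+1} y_i) is linear in p.
With p=0 it equals 1383; the coefficient of p is 18 (from the two edges through A_1).
So 18·p + 1383 = 2·601.5 = 1203 ⇒ p = -10.

-10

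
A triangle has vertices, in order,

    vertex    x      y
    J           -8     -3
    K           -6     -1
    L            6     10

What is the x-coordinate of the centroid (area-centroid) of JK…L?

Apply the shoelace (surveyor's) formula. First the cross-terms c_i = x_i·y_{i+1} − x_{i+1}·y_i:
  -10, -54, 62  ⇒  2A = -2, A = -1.
Then Σ (x_i + x_{i+1})·c_i = 16, so x̄ = 16 / (6·(-1)) = -8/3.

-8/3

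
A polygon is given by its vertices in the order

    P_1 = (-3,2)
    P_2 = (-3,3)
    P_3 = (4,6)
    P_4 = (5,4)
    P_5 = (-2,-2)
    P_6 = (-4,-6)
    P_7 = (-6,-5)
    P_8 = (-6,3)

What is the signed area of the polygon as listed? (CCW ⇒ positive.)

-56

Apply the surveyor's formula: 2A = Σ (x_i·y_{i+1} − x_{i+1}·y_i), indices taken mod 8.
Σ = (-3) + (-30) + (-14) + (-2) + (4) + (-16) + (-48) + (-3) = -112
Signed area = Σ/2 = -56 (negative ⇒ clockwise traversal).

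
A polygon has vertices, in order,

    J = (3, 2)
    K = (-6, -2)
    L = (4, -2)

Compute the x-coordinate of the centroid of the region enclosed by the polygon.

Apply the shoelace formula. First the cross-terms c_i = x_i·y_{i+1} − x_{i+1}·y_i:
  6, 20, 14  ⇒  2A = 40, A = 20.
Then Σ (x_i + x_{i+1})·c_i = 40, so x̄ = 40 / (6·20) = 1/3.

1/3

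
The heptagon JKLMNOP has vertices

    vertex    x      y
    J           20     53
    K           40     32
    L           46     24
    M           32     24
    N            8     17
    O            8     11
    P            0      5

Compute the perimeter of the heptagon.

|JK| = √((20)² + (-21)²) = √841 = 29
|KL| = √((6)² + (-8)²) = √100 = 10
|LM| = √((-14)² + (0)²) = √196 = 14
|MN| = √((-24)² + (-7)²) = √625 = 25
|NO| = √((0)² + (-6)²) = √36 = 6
|OP| = √((-8)² + (-6)²) = √100 = 10
|PJ| = √((20)² + (48)²) = √2704 = 52
Perimeter = 29 + 10 + 14 + 25 + 6 + 10 + 52 = 146.

146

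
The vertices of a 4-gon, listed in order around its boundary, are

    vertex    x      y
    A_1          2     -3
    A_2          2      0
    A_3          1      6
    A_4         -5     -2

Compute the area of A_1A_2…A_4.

32.5

A_1→A_2: (2)(0) − (2)(-3) = 6
A_2→A_3: (2)(6) − (1)(0) = 12
A_3→A_4: (1)(-2) − (-5)(6) = 28
A_4→A_1: (-5)(-3) − (2)(-2) = 19
Σ = 65
Area = |Σ|/2 = 32.5.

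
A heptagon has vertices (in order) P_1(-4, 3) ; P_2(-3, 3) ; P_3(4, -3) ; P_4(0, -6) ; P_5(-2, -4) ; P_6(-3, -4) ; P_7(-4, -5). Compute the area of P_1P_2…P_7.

Apply the surveyor's formula: 2A = Σ (x_i·y_{i+1} − x_{i+1}·y_i), indices taken mod 7.
Σ = (-3) + (-3) + (-24) + (-12) + (-4) + (-1) + (-32) = -79
Area = |Σ|/2 = 39.5.

39.5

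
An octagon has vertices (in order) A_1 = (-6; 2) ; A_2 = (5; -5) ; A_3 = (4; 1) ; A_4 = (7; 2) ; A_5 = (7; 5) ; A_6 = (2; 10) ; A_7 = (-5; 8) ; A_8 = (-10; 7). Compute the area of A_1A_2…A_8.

130

Cross-terms: 20, 25, 1, 21, 60, 66, 45, 22  ⇒  Σ = 260
Area = |Σ|/2 = 130.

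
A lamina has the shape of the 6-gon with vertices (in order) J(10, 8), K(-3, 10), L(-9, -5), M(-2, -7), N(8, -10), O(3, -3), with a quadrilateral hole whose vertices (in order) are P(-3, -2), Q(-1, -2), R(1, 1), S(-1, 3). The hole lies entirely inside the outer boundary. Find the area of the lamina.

199

Outer boundary:
Apply the shoelace formula: 2A = Σ (x_i·y_{i+1} − x_{i+1}·y_i), indices taken mod 6.
Σ = (124) + (105) + (53) + (76) + (6) + (54) = 418
Area = |Σ|/2 = 209.
Hole:
P→Q: (-3)(-2) − (-1)(-2) = 4
Q→R: (-1)(1) − (1)(-2) = 1
R→S: (1)(3) − (-1)(1) = 4
S→P: (-1)(-2) − (-3)(3) = 11
Σ = 20
Area = |Σ|/2 = 10.
Net area = 209 − 10 = 199.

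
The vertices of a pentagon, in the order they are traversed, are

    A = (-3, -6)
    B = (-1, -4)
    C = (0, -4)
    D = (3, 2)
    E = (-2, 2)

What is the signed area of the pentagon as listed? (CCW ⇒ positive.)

25

Apply the shoelace formula: 2A = Σ (x_i·y_{i+1} − x_{i+1}·y_i), indices taken mod 5.
Σ = (6) + (4) + (12) + (10) + (18) = 50
Signed area = Σ/2 = 25 (positive ⇒ counter-clockwise traversal).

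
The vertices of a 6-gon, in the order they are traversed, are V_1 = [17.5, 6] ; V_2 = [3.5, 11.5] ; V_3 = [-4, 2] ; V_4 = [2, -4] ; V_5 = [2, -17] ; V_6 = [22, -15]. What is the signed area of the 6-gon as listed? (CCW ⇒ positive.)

478.875

V_1→V_2: (17.5)(11.5) − (3.5)(6) = 180.25
V_2→V_3: (3.5)(2) − (-4)(11.5) = 53
V_3→V_4: (-4)(-4) − (2)(2) = 12
V_4→V_5: (2)(-17) − (2)(-4) = -26
V_5→V_6: (2)(-15) − (22)(-17) = 344
V_6→V_1: (22)(6) − (17.5)(-15) = 394.5
Σ = 957.75
Signed area = Σ/2 = 478.875 (positive ⇒ counter-clockwise traversal).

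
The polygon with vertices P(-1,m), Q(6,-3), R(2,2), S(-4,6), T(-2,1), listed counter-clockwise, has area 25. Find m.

The doubled signed area Σ (x_i y_{i+1} − x_{i+1} y_i) is linear in m.
With m=0 it equals 50; the coefficient of m is -8 (from the two edges through P).
So -8·m + 50 = 2·25 = 50 ⇒ m = 0.

0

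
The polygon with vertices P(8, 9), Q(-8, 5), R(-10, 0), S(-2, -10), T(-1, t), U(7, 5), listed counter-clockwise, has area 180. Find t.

The doubled signed area Σ (x_i y_{i+1} − x_{i+1} y_i) is linear in t.
With t=0 it equals 270; the coefficient of t is -9 (from the two edges through T).
So -9·t + 270 = 2·180 = 360 ⇒ t = -10.

-10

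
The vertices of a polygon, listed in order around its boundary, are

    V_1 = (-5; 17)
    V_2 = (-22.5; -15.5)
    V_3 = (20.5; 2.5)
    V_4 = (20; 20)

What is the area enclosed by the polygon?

Apply Gauss's area formula: 2A = Σ (x_i·y_{i+1} − x_{i+1}·y_i), indices taken mod 4.
Σ = (460) + (261.5) + (360) + (440) = 1521.5
Area = |Σ|/2 = 760.75.

760.75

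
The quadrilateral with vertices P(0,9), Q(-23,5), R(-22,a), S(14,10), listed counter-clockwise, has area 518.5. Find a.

The doubled signed area Σ (x_i y_{i+1} − x_{i+1} y_i) is linear in a.
With a=0 it equals 223; the coefficient of a is -37 (from the two edges through R).
So -37·a + 223 = 2·518.5 = 1037 ⇒ a = -22.

-22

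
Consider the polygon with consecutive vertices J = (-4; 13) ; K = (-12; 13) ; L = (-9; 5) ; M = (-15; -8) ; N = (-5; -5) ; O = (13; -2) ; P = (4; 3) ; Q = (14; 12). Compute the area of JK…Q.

350.5

Apply the shoelace (surveyor's) formula: 2A = Σ (x_i·y_{i+1} − x_{i+1}·y_i), indices taken mod 8.
Σ = (104) + (57) + (147) + (35) + (75) + (47) + (6) + (230) = 701
Area = |Σ|/2 = 350.5.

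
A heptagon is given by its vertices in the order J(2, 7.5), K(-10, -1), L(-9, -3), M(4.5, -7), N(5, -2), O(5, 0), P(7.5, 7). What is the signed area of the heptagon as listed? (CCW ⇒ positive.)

141.875

J→K: (2)(-1) − (-10)(7.5) = 73
K→L: (-10)(-3) − (-9)(-1) = 21
L→M: (-9)(-7) − (4.5)(-3) = 76.5
M→N: (4.5)(-2) − (5)(-7) = 26
N→O: (5)(0) − (5)(-2) = 10
O→P: (5)(7) − (7.5)(0) = 35
P→J: (7.5)(7.5) − (2)(7) = 42.25
Σ = 283.75
Signed area = Σ/2 = 141.875 (positive ⇒ counter-clockwise traversal).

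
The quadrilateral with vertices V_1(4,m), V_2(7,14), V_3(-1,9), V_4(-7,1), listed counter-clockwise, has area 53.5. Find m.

The doubled signed area Σ (x_i y_{i+1} − x_{i+1} y_i) is linear in m.
With m=0 it equals 191; the coefficient of m is -14 (from the two edges through V_1).
So -14·m + 191 = 2·53.5 = 107 ⇒ m = 6.

6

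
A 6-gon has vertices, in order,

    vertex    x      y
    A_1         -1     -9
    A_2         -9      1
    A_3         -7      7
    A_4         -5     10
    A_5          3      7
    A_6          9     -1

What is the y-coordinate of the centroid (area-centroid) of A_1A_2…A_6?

178/193

Apply the shoelace (surveyor's) formula. First the cross-terms c_i = x_i·y_{i+1} − x_{i+1}·y_i:
  -82, -56, -35, -65, -66, -82  ⇒  2A = -386, A = -193.
Then Σ (y_i + y_{i+1})·c_i = -1068, so ȳ = -1068 / (6·(-193)) = 178/193.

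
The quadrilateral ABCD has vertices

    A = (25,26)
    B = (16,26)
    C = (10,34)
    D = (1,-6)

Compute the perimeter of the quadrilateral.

100

|AB| = √((-9)² + (0)²) = √81 = 9
|BC| = √((-6)² + (8)²) = √100 = 10
|CD| = √((-9)² + (-40)²) = √1681 = 41
|DA| = √((24)² + (32)²) = √1600 = 40
Perimeter = 9 + 10 + 41 + 40 = 100.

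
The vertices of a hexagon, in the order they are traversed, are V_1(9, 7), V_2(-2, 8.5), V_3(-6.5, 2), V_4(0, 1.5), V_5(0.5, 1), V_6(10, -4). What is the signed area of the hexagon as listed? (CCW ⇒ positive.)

112.625

Apply the shoelace (surveyor's) formula: 2A = Σ (x_i·y_{i+1} − x_{i+1}·y_i), indices taken mod 6.
Σ = (90.5) + (51.25) + (-9.75) + (-0.75) + (-12) + (106) = 225.25
Signed area = Σ/2 = 112.625 (positive ⇒ counter-clockwise traversal).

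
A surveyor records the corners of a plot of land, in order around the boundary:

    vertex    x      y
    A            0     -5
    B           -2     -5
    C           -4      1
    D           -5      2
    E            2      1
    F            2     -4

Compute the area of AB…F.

Apply the shoelace formula: 2A = Σ (x_i·y_{i+1} − x_{i+1}·y_i), indices taken mod 6.
Σ = (-10) + (-22) + (-3) + (-9) + (-10) + (-10) = -64
Area = |Σ|/2 = 32.

32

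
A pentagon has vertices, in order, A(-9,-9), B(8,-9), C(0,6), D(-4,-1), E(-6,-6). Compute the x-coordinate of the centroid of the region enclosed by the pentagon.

Apply the surveyor's formula. First the cross-terms c_i = x_i·y_{i+1} − x_{i+1}·y_i:
  153, 48, 24, 18, 0  ⇒  2A = 243, A = 121.5.
Then Σ (x_i + x_{i+1})·c_i = -45, so x̄ = -45 / (6·121.5) = -5/81.

-5/81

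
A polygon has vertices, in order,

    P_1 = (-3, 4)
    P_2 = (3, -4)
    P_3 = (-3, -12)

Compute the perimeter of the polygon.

36

|P_1P_2| = √((6)² + (-8)²) = √100 = 10
|P_2P_3| = √((-6)² + (-8)²) = √100 = 10
|P_3P_1| = √((0)² + (16)²) = √256 = 16
Perimeter = 10 + 10 + 16 = 36.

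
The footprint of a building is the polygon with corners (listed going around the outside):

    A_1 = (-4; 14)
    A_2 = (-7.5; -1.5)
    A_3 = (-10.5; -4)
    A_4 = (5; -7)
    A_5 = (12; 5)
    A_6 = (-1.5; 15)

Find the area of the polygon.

Apply the shoelace formula: 2A = Σ (x_i·y_{i+1} − x_{i+1}·y_i), indices taken mod 6.
A_1→A_2: (-4)(-1.5) − (-7.5)(14) = 111
A_2→A_3: (-7.5)(-4) − (-10.5)(-1.5) = 14.25
A_3→A_4: (-10.5)(-7) − (5)(-4) = 93.5
A_4→A_5: (5)(5) − (12)(-7) = 109
A_5→A_6: (12)(15) − (-1.5)(5) = 187.5
A_6→A_1: (-1.5)(14) − (-4)(15) = 39
Σ = 554.25
Area = |Σ|/2 = 277.125.

277.125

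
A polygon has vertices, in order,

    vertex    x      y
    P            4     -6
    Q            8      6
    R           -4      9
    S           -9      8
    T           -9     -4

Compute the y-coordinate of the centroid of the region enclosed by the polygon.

Apply the shoelace (surveyor's) formula. First the cross-terms c_i = x_i·y_{i+1} − x_{i+1}·y_i:
  72, 96, 49, 108, 70  ⇒  2A = 395, A = 197.5.
Then Σ (y_i + y_{i+1})·c_i = 2005, so ȳ = 2005 / (6·197.5) = 401/237.

401/237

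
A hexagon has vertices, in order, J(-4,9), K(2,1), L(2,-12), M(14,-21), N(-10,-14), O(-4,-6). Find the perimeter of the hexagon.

|JK| = √((6)² + (-8)²) = √100 = 10
|KL| = √((0)² + (-13)²) = √169 = 13
|LM| = √((12)² + (-9)²) = √225 = 15
|MN| = √((-24)² + (7)²) = √625 = 25
|NO| = √((6)² + (8)²) = √100 = 10
|OJ| = √((0)² + (15)²) = √225 = 15
Perimeter = 10 + 13 + 15 + 25 + 10 + 15 = 88.

88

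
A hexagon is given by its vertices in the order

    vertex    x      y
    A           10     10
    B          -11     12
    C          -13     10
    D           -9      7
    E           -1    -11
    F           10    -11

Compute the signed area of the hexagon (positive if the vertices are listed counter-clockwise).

Cross-terms: 230, 46, -1, 106, 121, 210  ⇒  Σ = 712
Signed area = Σ/2 = 356 (positive ⇒ counter-clockwise traversal).

356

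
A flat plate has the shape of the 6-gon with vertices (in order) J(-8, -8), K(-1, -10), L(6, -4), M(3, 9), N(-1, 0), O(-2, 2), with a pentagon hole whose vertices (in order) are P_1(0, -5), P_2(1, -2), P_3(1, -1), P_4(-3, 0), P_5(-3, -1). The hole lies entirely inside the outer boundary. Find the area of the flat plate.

110

Outer boundary:
Apply the shoelace (surveyor's) formula: 2A = Σ (x_i·y_{i+1} − x_{i+1}·y_i), indices taken mod 6.
Σ = (72) + (64) + (66) + (9) + (-2) + (32) = 241
Area = |Σ|/2 = 120.5.
Hole:
Cross-terms: 5, 1, -3, 3, 15  ⇒  Σ = 21
Area = |Σ|/2 = 10.5.
Net area = 120.5 − 10.5 = 110.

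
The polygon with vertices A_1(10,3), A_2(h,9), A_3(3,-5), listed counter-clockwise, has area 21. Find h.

The doubled signed area Σ (x_i y_{i+1} − x_{i+1} y_i) is linear in h.
With h=0 it equals 122; the coefficient of h is -8 (from the two edges through A_2).
So -8·h + 122 = 2·21 = 42 ⇒ h = 10.

10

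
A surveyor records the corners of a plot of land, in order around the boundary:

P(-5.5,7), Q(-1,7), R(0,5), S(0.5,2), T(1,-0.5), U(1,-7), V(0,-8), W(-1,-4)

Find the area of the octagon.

46.375

P→Q: (-5.5)(7) − (-1)(7) = -31.5
Q→R: (-1)(5) − (0)(7) = -5
R→S: (0)(2) − (0.5)(5) = -2.5
S→T: (0.5)(-0.5) − (1)(2) = -2.25
T→U: (1)(-7) − (1)(-0.5) = -6.5
U→V: (1)(-8) − (0)(-7) = -8
V→W: (0)(-4) − (-1)(-8) = -8
W→P: (-1)(7) − (-5.5)(-4) = -29
Σ = -92.75
Area = |Σ|/2 = 46.375.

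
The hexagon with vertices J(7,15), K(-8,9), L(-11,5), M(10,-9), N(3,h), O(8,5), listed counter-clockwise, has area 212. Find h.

3

The doubled signed area Σ (x_i y_{i+1} − x_{i+1} y_i) is linear in h.
With h=0 it equals 418; the coefficient of h is 2 (from the two edges through N).
So 2·h + 418 = 2·212 = 424 ⇒ h = 3.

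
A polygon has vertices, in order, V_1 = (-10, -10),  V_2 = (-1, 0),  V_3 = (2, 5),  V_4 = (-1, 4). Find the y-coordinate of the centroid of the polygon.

Apply the shoelace (surveyor's) formula. First the cross-terms c_i = x_i·y_{i+1} − x_{i+1}·y_i:
  -10, -5, 13, 50  ⇒  2A = 48, A = 24.
Then Σ (y_i + y_{i+1})·c_i = -108, so ȳ = -108 / (6·24) = -0.75.

-0.75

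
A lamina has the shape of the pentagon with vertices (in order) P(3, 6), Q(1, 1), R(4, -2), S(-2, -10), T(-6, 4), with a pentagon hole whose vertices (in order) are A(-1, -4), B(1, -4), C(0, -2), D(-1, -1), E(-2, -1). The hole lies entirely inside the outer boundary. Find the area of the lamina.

Outer boundary:
Cross-terms: -3, -6, -44, -68, -48  ⇒  Σ = -169
Area = |Σ|/2 = 84.5.
Hole:
Apply Gauss's area formula: 2A = Σ (x_i·y_{i+1} − x_{i+1}·y_i), indices taken mod 5.
Cross-terms: 8, -2, -2, -1, 7  ⇒  Σ = 10
Area = |Σ|/2 = 5.
Net area = 84.5 − 5 = 79.5.

79.5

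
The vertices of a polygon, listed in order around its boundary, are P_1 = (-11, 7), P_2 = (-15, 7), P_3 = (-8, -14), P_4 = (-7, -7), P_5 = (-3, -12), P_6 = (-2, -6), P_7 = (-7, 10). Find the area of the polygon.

154

Apply the shoelace formula: 2A = Σ (x_i·y_{i+1} − x_{i+1}·y_i), indices taken mod 7.
P_1→P_2: (-11)(7) − (-15)(7) = 28
P_2→P_3: (-15)(-14) − (-8)(7) = 266
P_3→P_4: (-8)(-7) − (-7)(-14) = -42
P_4→P_5: (-7)(-12) − (-3)(-7) = 63
P_5→P_6: (-3)(-6) − (-2)(-12) = -6
P_6→P_7: (-2)(10) − (-7)(-6) = -62
P_7→P_1: (-7)(7) − (-11)(10) = 61
Σ = 308
Area = |Σ|/2 = 154.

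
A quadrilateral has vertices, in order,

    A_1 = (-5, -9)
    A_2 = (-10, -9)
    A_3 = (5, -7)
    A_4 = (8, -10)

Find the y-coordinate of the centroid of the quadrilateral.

-593/69

Apply the surveyor's formula. First the cross-terms c_i = x_i·y_{i+1} − x_{i+1}·y_i:
  -45, 115, 6, -122  ⇒  2A = -46, A = -23.
Then Σ (y_i + y_{i+1})·c_i = 1186, so ȳ = 1186 / (6·(-23)) = -593/69.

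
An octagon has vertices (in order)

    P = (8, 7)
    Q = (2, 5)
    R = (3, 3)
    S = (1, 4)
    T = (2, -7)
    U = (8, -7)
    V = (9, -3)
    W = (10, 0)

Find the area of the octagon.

Cross-terms: 26, -9, 9, -15, 42, 39, 30, 70  ⇒  Σ = 192
Area = |Σ|/2 = 96.

96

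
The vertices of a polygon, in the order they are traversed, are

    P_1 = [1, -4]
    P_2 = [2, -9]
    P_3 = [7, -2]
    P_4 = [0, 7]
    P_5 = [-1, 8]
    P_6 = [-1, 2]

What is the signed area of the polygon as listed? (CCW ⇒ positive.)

61

Apply the shoelace formula: 2A = Σ (x_i·y_{i+1} − x_{i+1}·y_i), indices taken mod 6.
P_1→P_2: (1)(-9) − (2)(-4) = -1
P_2→P_3: (2)(-2) − (7)(-9) = 59
P_3→P_4: (7)(7) − (0)(-2) = 49
P_4→P_5: (0)(8) − (-1)(7) = 7
P_5→P_6: (-1)(2) − (-1)(8) = 6
P_6→P_1: (-1)(-4) − (1)(2) = 2
Σ = 122
Signed area = Σ/2 = 61 (positive ⇒ counter-clockwise traversal).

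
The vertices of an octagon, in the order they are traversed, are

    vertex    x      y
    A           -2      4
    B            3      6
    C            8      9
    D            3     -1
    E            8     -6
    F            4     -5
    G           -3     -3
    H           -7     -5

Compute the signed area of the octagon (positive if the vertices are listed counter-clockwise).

A→B: (-2)(6) − (3)(4) = -24
B→C: (3)(9) − (8)(6) = -21
C→D: (8)(-1) − (3)(9) = -35
D→E: (3)(-6) − (8)(-1) = -10
E→F: (8)(-5) − (4)(-6) = -16
F→G: (4)(-3) − (-3)(-5) = -27
G→H: (-3)(-5) − (-7)(-3) = -6
H→A: (-7)(4) − (-2)(-5) = -38
Σ = -177
Signed area = Σ/2 = -88.5 (negative ⇒ clockwise traversal).

-88.5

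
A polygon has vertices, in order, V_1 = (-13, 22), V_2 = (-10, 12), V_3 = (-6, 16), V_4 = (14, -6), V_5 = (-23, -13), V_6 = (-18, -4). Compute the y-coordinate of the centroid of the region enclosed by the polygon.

Apply the surveyor's formula. First the cross-terms c_i = x_i·y_{i+1} − x_{i+1}·y_i:
  64, -88, -188, -320, -142, -448  ⇒  2A = -1122, A = -561.
Then Σ (y_i + y_{i+1})·c_i = -1738, so ȳ = -1738 / (6·(-561)) = 79/153.

79/153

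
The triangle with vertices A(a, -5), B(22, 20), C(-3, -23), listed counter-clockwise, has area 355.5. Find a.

24

The doubled signed area Σ (x_i y_{i+1} − x_{i+1} y_i) is linear in a.
With a=0 it equals -321; the coefficient of a is 43 (from the two edges through A).
So 43·a + -321 = 2·355.5 = 711 ⇒ a = 24.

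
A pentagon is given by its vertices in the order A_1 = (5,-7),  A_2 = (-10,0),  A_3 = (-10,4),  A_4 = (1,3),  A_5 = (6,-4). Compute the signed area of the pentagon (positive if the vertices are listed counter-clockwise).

-94

Apply the shoelace formula: 2A = Σ (x_i·y_{i+1} − x_{i+1}·y_i), indices taken mod 5.
A_1→A_2: (5)(0) − (-10)(-7) = -70
A_2→A_3: (-10)(4) − (-10)(0) = -40
A_3→A_4: (-10)(3) − (1)(4) = -34
A_4→A_5: (1)(-4) − (6)(3) = -22
A_5→A_1: (6)(-7) − (5)(-4) = -22
Σ = -188
Signed area = Σ/2 = -94 (negative ⇒ clockwise traversal).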